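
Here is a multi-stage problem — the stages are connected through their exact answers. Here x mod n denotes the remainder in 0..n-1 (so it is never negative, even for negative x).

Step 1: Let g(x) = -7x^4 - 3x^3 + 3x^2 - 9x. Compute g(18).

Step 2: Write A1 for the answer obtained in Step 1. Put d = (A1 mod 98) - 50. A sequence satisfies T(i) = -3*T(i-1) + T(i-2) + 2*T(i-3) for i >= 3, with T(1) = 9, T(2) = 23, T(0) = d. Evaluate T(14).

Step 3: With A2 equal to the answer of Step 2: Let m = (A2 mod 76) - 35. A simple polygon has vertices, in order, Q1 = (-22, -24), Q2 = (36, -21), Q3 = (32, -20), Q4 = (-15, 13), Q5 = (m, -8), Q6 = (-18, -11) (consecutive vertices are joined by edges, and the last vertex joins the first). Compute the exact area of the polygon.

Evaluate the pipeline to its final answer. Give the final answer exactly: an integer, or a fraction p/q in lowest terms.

Step 1: -7*(18)^4 - 3*(18)^3 + 3*(18)^2 - 9*(18)^1 = (-734832) + (-17496) + (972) + (-162) = -751518; answer -751518
Step 2: A1 = -751518; d = -6; T(3) = -3*(23) + 1*(9) + 2*(-6) = -72; iterating: T(3)=-72, T(4)=257, T(5)=-797, T(6)=2504, T(7)=-7795, T(8)=24295, T(9)=-75672, T(10)=235721, T(11)=-734245, T(12)=2287112, T(13)=-7124139, T(14)=22191039; answer 22191039
Step 3: A2 = 22191039; m = -8; cross terms: (-22*-21 - 36*-24)=1326, (36*-20 - 32*-21)=-48, (32*13 - -15*-20)=116, (-15*-8 - -8*13)=224, (-8*-11 - -18*-8)=-56, (-18*-24 - -22*-11)=190; twice the area = |1752| = 1752; area = 876; answer 876

876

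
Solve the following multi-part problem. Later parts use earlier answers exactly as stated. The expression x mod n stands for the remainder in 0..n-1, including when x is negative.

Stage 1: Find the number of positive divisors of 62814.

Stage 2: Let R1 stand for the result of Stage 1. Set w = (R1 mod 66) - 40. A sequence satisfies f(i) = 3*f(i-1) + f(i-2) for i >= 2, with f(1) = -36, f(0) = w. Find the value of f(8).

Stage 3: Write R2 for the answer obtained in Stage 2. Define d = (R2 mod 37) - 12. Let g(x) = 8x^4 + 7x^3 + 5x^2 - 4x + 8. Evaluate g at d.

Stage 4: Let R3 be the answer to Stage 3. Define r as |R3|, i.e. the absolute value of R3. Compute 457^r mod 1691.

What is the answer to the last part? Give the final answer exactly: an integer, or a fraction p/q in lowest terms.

Stage 1: 62814 = 2 * 3 * 19^2 * 29; number of divisors = (1+1) * (1+1) * (2+1) * (1+1) = 24; answer 24
Stage 2: R1 = 24; w = -16; f(2) = 3*(-36) + 1*(-16) = -124; iterating: f(2)=-124, f(3)=-408, f(4)=-1348, f(5)=-4452, f(6)=-14704, f(7)=-48564, f(8)=-160396; answer -160396
Stage 3: R2 = -160396; d = 24; 8*(24)^4 + 7*(24)^3 + 5*(24)^2 - 4*(24)^1 + 8 = (2654208) + (96768) + (2880) + (-96) + (8) = 2753768; answer 2753768
Stage 4: R3 = 2753768; r = 2753768; squarings mod 1691: 457^1=457, 457^2=856, 457^4=533, 457^8=1, 457^16=1, 457^32=1, 457^64=1, 457^128=1, 457^256=1, 457^512=1, 457^1024=1, 457^2048=1, 457^4096=1, 457^8192=1, 457^16384=1, 457^32768=1, 457^65536=1, 457^131072=1, 457^262144=1, 457^524288=1, 457^1048576=1, 457^2097152=1; 457^2753768 = 457^8 * 457^32 * 457^64 * 457^128 * 457^1024 * 457^131072 * 457^524288 * 457^2097152 = 1 (mod 1691); answer 1

1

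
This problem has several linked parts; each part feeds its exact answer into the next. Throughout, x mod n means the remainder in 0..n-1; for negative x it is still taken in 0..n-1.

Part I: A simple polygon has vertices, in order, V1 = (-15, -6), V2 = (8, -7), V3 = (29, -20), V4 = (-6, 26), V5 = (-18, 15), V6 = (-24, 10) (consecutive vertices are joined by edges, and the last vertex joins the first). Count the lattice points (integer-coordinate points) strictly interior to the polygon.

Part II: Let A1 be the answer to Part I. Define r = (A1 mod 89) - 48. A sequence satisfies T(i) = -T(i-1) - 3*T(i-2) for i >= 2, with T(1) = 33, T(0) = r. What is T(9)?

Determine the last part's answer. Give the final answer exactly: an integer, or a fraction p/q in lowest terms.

Part I: cross terms: (-15*-7 - 8*-6)=153, (8*-20 - 29*-7)=43, (29*26 - -6*-20)=634, (-6*15 - -18*26)=378, (-18*10 - -24*15)=180, (-24*-6 - -15*10)=294; twice the area = |1682| = 1682; area = 841; boundary points = 1 + 1 + 1 + 1 + 1 + 1 = 6; strictly interior points = area - boundary/2 + 1 = 839; answer 839
Part II: A1 = 839; r = -10; T(2) = -1*(33) - 3*(-10) = -3; iterating: T(2)=-3, T(3)=-96, T(4)=105, T(5)=183, T(6)=-498, T(7)=-51, T(8)=1545, T(9)=-1392; answer -1392

-1392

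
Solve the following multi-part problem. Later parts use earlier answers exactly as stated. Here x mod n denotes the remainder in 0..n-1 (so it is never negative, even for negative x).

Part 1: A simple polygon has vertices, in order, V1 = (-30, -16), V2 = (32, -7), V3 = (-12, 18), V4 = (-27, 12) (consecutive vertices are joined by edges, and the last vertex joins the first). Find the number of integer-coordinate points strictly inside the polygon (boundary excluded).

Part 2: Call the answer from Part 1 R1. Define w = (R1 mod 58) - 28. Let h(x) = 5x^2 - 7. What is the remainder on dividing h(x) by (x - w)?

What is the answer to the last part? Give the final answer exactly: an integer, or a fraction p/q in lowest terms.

Part 1: cross terms: (-30*-7 - 32*-16)=722, (32*18 - -12*-7)=492, (-12*12 - -27*18)=342, (-27*-16 - -30*12)=792; twice the area = |2348| = 2348; area = 1174; boundary points = 1 + 1 + 3 + 1 = 6; strictly interior points = area - boundary/2 + 1 = 1172; answer 1172
Part 2: R1 = 1172; w = -16; remainder = value at the root: 5*(-16)^2 - 7 = (1280) + (-7) = 1273; answer 1273

1273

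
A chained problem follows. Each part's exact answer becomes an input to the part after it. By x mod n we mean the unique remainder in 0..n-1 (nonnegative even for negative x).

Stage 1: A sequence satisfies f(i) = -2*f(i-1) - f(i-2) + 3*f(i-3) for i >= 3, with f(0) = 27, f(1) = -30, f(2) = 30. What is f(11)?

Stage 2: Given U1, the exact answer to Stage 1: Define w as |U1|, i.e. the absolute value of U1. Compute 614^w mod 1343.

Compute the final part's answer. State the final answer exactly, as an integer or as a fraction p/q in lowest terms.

642

Stage 1: f(3) = -2*(30) - 1*(-30) + 3*(27) = 51; iterating: f(3)=51, f(4)=-222, f(5)=483, f(6)=-591, f(7)=33, f(8)=1974, f(9)=-5754, f(10)=9633, f(11)=-7590; answer -7590
Stage 2: U1 = -7590; w = 7590; squarings mod 1343: 614^1=614, 614^2=956, 614^4=696, 614^8=936, 614^16=460, 614^32=749, 614^64=970, 614^128=800, 614^256=732, 614^512=1310, 614^1024=1089, 614^2048=52, 614^4096=18; 614^7590 = 614^2 * 614^4 * 614^32 * 614^128 * 614^256 * 614^1024 * 614^2048 * 614^4096 = 642 (mod 1343); answer 642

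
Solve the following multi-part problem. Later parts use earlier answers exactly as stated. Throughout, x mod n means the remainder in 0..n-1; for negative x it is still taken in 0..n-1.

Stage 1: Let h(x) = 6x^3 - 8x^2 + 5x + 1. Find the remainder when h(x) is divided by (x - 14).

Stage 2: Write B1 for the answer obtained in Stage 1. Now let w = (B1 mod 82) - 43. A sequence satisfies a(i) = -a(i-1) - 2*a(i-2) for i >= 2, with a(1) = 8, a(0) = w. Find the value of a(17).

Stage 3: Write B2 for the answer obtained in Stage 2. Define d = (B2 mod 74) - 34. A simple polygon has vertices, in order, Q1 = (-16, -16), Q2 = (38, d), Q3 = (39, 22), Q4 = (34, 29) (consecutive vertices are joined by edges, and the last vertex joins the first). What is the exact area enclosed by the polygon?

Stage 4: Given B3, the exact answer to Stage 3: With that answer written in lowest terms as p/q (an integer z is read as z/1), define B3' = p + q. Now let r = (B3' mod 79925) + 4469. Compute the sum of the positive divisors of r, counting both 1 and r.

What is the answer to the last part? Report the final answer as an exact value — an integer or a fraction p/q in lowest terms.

Stage 1: remainder = value at the root: 6*(14)^3 - 8*(14)^2 + 5*(14)^1 + 1 = (16464) + (-1568) + (70) + (1) = 14967; answer 14967
Stage 2: B1 = 14967; w = 0; a(2) = -1*(8) - 2*(0) = -8; iterating: a(2)=-8, a(3)=-8, a(4)=24, a(5)=-8, a(6)=-40, a(7)=56, a(8)=24, a(9)=-136, a(10)=88, a(11)=184, a(12)=-360, a(13)=-8, a(14)=728, a(15)=-712, a(16)=-744, a(17)=2168; answer 2168
Stage 3: B2 = 2168; d = -12; cross terms: (-16*-12 - 38*-16)=800, (38*22 - 39*-12)=1304, (39*29 - 34*22)=383, (34*-16 - -16*29)=-80; twice the area = |2407| = 2407; area = 2407/2; answer 2407/2
Stage 4: B3 = 2407/2; threaded value p + q = 2409; r = 6878; 6878 = 2 * 19 * 181; sigma = (1 + 2) * (1 + 19) * (1 + 181) = 3 * 20 * 182 = 10920; answer 10920

10920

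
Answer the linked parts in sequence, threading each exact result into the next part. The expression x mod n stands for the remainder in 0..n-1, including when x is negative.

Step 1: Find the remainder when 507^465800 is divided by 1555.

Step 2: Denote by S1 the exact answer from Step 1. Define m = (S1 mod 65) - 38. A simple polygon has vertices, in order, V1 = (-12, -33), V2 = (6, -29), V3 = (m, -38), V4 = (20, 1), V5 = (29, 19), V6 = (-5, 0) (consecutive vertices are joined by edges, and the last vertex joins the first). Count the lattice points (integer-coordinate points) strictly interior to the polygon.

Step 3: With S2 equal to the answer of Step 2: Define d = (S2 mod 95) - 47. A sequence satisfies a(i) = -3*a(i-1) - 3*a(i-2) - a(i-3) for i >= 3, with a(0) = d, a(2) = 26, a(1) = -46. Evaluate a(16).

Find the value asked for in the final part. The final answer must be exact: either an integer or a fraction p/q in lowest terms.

-9284

Step 1: squarings mod 1555: 507^1=507, 507^2=474, 507^4=756, 507^8=851, 507^16=1126, 507^32=551, 507^64=376, 507^128=1426, 507^256=1091, 507^512=706, 507^1024=836, 507^2048=701, 507^4096=21, 507^8192=441, 507^16384=106, 507^32768=351, 507^65536=356, 507^131072=781, 507^262144=401; 507^465800 = 507^8 * 507^128 * 507^256 * 507^512 * 507^2048 * 507^4096 * 507^65536 * 507^131072 * 507^262144 = 951 (mod 1555); answer 951
Step 2: S1 = 951; m = 3; cross terms: (-12*-29 - 6*-33)=546, (6*-38 - 3*-29)=-141, (3*1 - 20*-38)=763, (20*19 - 29*1)=351, (29*0 - -5*19)=95, (-5*-33 - -12*0)=165; twice the area = |1779| = 1779; area = 1779/2; boundary points = 2 + 3 + 1 + 9 + 1 + 1 = 17; strictly interior points = area - boundary/2 + 1 = 882; answer 882
Step 3: S2 = 882; d = -20; a(3) = -3*(26) - 3*(-46) - 1*(-20) = 80; iterating: a(3)=80, a(4)=-272, a(5)=550, a(6)=-914, a(7)=1364, a(8)=-1900, a(9)=2522, a(10)=-3230, a(11)=4024, a(12)=-4904, a(13)=5870, a(14)=-6922, a(15)=8060, a(16)=-9284; answer -9284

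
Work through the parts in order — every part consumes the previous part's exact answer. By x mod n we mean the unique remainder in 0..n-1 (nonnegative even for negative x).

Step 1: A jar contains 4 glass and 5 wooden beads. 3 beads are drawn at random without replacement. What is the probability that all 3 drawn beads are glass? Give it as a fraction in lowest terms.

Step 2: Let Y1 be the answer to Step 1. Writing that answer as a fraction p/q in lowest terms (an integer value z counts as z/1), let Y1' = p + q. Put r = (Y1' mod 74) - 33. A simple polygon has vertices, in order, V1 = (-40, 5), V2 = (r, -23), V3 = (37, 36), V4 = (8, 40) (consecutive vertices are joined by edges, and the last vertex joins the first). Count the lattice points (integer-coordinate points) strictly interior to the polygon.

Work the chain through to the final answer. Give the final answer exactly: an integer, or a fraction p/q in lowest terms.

Step 1: total draws C(9,3) = 84; favorable C(4,3) = 4; P = 1/21; answer 1/21
Step 2: Y1 = 1/21; threaded value p + q = 22; r = -11; cross terms: (-40*-23 - -11*5)=975, (-11*36 - 37*-23)=455, (37*40 - 8*36)=1192, (8*5 - -40*40)=1640; twice the area = |4262| = 4262; area = 2131; boundary points = 1 + 1 + 1 + 1 = 4; strictly interior points = area - boundary/2 + 1 = 2130; answer 2130

2130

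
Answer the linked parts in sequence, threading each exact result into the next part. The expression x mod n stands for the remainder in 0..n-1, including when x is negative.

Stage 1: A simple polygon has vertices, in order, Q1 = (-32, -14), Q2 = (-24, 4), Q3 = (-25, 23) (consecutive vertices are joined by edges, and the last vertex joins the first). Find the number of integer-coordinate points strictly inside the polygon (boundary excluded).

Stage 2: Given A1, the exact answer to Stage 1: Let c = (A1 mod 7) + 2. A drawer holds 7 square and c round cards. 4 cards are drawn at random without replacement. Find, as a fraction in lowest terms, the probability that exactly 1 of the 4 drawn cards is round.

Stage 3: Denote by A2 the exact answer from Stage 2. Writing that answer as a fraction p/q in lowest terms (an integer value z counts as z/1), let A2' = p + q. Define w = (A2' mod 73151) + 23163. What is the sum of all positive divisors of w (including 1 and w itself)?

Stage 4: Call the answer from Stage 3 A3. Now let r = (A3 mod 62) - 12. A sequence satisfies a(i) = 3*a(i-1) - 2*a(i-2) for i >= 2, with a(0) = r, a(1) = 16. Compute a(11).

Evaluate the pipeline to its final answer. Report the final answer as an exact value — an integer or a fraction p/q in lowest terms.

Stage 1: cross terms: (-32*4 - -24*-14)=-464, (-24*23 - -25*4)=-452, (-25*-14 - -32*23)=1086; twice the area = |170| = 170; area = 85; boundary points = 2 + 1 + 1 = 4; strictly interior points = area - boundary/2 + 1 = 84; answer 84
Stage 2: A1 = 84; c = 2; total draws C(9,4) = 126; favorable C(2,1)*C(7,3) = 70; P = 5/9; answer 5/9
Stage 3: A2 = 5/9; threaded value p + q = 14; w = 23177; 23177 = 7^2 * 11 * 43; sigma = (1 + 7 + 49) * (1 + 11) * (1 + 43) = 57 * 12 * 44 = 30096; answer 30096
Stage 4: A3 = 30096; r = 14; a(2) = 3*(16) - 2*(14) = 20; iterating: a(2)=20, a(3)=28, a(4)=44, a(5)=76, a(6)=140, a(7)=268, a(8)=524, a(9)=1036, a(10)=2060, a(11)=4108; answer 4108

4108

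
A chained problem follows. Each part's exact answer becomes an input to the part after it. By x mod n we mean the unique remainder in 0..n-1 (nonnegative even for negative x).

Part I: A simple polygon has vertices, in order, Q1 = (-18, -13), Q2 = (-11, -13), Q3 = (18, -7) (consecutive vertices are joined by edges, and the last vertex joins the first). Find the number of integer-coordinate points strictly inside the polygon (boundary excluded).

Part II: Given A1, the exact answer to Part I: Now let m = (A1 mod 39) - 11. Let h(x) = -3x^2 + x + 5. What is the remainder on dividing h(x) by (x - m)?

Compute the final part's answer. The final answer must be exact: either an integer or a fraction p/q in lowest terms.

-39

Part I: cross terms: (-18*-13 - -11*-13)=91, (-11*-7 - 18*-13)=311, (18*-13 - -18*-7)=-360; twice the area = |42| = 42; area = 21; boundary points = 7 + 1 + 6 = 14; strictly interior points = area - boundary/2 + 1 = 15; answer 15
Part II: A1 = 15; m = 4; remainder = value at the root: -3*(4)^2 + 1*(4)^1 + 5 = (-48) + (4) + (5) = -39; answer -39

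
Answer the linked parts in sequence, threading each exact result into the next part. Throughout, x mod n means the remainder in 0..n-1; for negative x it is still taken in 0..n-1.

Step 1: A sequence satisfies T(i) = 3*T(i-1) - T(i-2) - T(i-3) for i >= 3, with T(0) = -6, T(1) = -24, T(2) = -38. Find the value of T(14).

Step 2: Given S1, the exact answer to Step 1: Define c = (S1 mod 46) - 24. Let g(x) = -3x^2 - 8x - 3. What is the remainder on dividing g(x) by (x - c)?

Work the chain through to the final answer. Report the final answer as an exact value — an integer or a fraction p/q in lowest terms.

-31

Step 1: T(3) = 3*(-38) - 1*(-24) - 1*(-6) = -84; iterating: T(3)=-84, T(4)=-190, T(5)=-448, T(6)=-1070, T(7)=-2572, T(8)=-6198, T(9)=-14952, T(10)=-36086, T(11)=-87108, T(12)=-210286, T(13)=-507664, T(14)=-1225598; answer -1225598
Step 2: S1 = -1225598; c = 2; remainder = value at the root: -3*(2)^2 - 8*(2)^1 - 3 = (-12) + (-16) + (-3) = -31; answer -31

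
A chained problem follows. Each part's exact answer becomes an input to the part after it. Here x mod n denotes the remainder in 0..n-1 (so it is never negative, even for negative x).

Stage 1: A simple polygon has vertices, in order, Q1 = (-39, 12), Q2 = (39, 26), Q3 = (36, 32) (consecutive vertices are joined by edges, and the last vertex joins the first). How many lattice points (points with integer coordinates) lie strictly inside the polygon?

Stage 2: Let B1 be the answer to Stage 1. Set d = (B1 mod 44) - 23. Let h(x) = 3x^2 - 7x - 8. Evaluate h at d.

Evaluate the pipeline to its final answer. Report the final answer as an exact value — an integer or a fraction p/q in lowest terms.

128

Stage 1: cross terms: (-39*26 - 39*12)=-1482, (39*32 - 36*26)=312, (36*12 - -39*32)=1680; twice the area = |510| = 510; area = 255; boundary points = 2 + 3 + 5 = 10; strictly interior points = area - boundary/2 + 1 = 251; answer 251
Stage 2: B1 = 251; d = 8; 3*(8)^2 - 7*(8)^1 - 8 = (192) + (-56) + (-8) = 128; answer 128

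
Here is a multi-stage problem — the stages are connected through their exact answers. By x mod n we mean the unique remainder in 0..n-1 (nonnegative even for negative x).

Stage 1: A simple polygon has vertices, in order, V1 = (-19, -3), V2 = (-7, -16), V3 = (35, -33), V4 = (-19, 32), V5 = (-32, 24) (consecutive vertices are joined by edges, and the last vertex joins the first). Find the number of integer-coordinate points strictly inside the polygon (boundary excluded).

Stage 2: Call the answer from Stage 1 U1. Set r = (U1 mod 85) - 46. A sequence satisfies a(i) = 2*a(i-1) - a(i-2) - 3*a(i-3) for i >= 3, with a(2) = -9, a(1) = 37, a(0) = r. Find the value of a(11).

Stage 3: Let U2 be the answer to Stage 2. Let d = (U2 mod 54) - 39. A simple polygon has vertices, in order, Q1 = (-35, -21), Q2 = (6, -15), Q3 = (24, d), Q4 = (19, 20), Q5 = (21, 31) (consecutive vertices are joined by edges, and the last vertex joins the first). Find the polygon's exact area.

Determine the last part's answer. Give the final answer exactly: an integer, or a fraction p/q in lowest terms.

Stage 1: cross terms: (-19*-16 - -7*-3)=283, (-7*-33 - 35*-16)=791, (35*32 - -19*-33)=493, (-19*24 - -32*32)=568, (-32*-3 - -19*24)=552; twice the area = |2687| = 2687; area = 2687/2; boundary points = 1 + 1 + 1 + 1 + 1 = 5; strictly interior points = area - boundary/2 + 1 = 1342; answer 1342
Stage 2: U1 = 1342; r = 21; a(3) = 2*(-9) - 1*(37) - 3*(21) = -118; iterating: a(3)=-118, a(4)=-338, a(5)=-531, a(6)=-370, a(7)=805, a(8)=3573, a(9)=7451, a(10)=8914, a(11)=-342; answer -342
Stage 3: U2 = -342; d = -3; cross terms: (-35*-15 - 6*-21)=651, (6*-3 - 24*-15)=342, (24*20 - 19*-3)=537, (19*31 - 21*20)=169, (21*-21 - -35*31)=644; twice the area = |2343| = 2343; area = 2343/2; answer 2343/2

2343/2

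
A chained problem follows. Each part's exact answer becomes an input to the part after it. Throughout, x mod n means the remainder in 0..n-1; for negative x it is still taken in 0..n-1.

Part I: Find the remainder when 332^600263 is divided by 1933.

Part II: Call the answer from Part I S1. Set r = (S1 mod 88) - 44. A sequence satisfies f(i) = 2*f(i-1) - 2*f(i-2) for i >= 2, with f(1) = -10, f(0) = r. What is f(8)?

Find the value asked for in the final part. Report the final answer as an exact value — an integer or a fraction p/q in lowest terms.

-16

Part I: squarings mod 1933: 332^1=332, 332^2=43, 332^4=1849, 332^8=1257, 332^16=788, 332^32=451, 332^64=436, 332^128=662, 332^256=1386, 332^512=1527, 332^1024=531, 332^2048=1676, 332^4096=327, 332^8192=614, 332^16384=61, 332^32768=1788, 332^65536=1695, 332^131072=587, 332^262144=495, 332^524288=1467; 332^600263 = 332^1 * 332^2 * 332^4 * 332^64 * 332^128 * 332^2048 * 332^8192 * 332^65536 * 332^524288 = 1011 (mod 1933); answer 1011
Part II: S1 = 1011; r = -1; f(2) = 2*(-10) - 2*(-1) = -18; iterating: f(2)=-18, f(3)=-16, f(4)=4, f(5)=40, f(6)=72, f(7)=64, f(8)=-16; answer -16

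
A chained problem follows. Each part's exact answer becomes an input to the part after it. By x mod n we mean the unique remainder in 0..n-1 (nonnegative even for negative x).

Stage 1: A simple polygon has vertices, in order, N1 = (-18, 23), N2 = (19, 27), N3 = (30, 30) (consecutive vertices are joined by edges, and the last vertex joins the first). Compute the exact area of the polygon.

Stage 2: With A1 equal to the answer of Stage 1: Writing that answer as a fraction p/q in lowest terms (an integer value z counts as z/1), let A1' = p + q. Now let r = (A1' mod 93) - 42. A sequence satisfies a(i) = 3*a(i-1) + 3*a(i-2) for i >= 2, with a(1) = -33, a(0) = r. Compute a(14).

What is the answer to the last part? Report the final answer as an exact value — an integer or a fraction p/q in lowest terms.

-321869538

Stage 1: cross terms: (-18*27 - 19*23)=-923, (19*30 - 30*27)=-240, (30*23 - -18*30)=1230; twice the area = |67| = 67; area = 67/2; answer 67/2
Stage 2: A1 = 67/2; threaded value p + q = 69; r = 27; a(2) = 3*(-33) + 3*(27) = -18; iterating: a(2)=-18, a(3)=-153, a(4)=-513, a(5)=-1998, a(6)=-7533, a(7)=-28593, a(8)=-108378, a(9)=-410913, a(10)=-1557873, a(11)=-5906358, a(12)=-22392693, a(13)=-84897153, a(14)=-321869538; answer -321869538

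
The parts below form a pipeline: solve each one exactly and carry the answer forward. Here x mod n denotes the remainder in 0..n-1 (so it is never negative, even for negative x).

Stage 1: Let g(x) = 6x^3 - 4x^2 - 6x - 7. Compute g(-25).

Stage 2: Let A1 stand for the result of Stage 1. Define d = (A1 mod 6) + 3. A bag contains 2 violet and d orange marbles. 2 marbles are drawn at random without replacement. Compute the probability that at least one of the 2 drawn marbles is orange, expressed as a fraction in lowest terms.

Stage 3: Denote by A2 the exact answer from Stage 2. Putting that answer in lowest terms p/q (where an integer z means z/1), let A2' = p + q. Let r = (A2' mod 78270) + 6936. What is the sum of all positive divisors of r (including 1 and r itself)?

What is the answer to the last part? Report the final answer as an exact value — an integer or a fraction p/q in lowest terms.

Stage 1: 6*(-25)^3 - 4*(-25)^2 - 6*(-25)^1 - 7 = (-93750) + (-2500) + (150) + (-7) = -96107; answer -96107
Stage 2: A1 = -96107; d = 4; total draws C(6,2) = 15; complement C(2,2) = 1; favorable 15 - 1 = 14; P = 14/15; answer 14/15
Stage 3: A2 = 14/15; threaded value p + q = 29; r = 6965; 6965 = 5 * 7 * 199; sigma = (1 + 5) * (1 + 7) * (1 + 199) = 6 * 8 * 200 = 9600; answer 9600

9600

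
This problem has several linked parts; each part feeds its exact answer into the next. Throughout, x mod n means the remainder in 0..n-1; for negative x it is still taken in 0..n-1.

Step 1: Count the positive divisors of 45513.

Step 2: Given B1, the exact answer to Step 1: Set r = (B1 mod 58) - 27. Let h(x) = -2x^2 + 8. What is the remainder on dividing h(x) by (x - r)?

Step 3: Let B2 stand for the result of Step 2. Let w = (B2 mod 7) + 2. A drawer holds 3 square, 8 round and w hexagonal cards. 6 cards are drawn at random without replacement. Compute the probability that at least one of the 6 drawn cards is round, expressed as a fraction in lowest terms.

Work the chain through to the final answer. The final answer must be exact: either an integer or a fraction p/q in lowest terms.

635/646

Step 1: 45513 = 3^2 * 13 * 389; number of divisors = (2+1) * (1+1) * (1+1) = 12; answer 12
Step 2: B1 = 12; r = -15; remainder = value at the root: -2*(-15)^2 + 8 = (-450) + (8) = -442; answer -442
Step 3: B2 = -442; w = 8; total draws C(19,6) = 27132; complement C(11,6) = 462; favorable 27132 - 462 = 26670; P = 635/646; answer 635/646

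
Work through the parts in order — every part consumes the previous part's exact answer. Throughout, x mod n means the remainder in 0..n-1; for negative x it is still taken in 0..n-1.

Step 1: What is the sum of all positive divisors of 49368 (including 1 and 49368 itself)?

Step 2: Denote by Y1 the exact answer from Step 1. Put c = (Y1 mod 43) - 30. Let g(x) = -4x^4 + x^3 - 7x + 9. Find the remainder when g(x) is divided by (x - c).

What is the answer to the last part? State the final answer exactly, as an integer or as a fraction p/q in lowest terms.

-40921

Step 1: 49368 = 2^3 * 3 * 11^2 * 17; sigma = (1 + 2 + 4 + 8) * (1 + 3) * (1 + 11 + 121) * (1 + 17) = 15 * 4 * 133 * 18 = 143640; answer 143640
Step 2: Y1 = 143640; c = -10; remainder = value at the root: -4*(-10)^4 + 1*(-10)^3 - 7*(-10)^1 + 9 = (-40000) + (-1000) + (70) + (9) = -40921; answer -40921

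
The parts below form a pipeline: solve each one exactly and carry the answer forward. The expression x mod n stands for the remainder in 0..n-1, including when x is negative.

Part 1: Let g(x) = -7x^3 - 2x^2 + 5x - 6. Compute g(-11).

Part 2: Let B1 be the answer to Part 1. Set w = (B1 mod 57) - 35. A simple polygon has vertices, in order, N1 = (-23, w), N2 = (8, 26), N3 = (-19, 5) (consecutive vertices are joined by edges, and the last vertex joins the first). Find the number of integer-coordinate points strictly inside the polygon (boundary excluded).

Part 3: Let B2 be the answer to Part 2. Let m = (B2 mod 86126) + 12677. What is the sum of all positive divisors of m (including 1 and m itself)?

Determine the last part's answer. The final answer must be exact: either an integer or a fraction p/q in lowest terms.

25920

Part 1: -7*(-11)^3 - 2*(-11)^2 + 5*(-11)^1 - 6 = (9317) + (-242) + (-55) + (-6) = 9014; answer 9014
Part 2: B1 = 9014; w = -27; cross terms: (-23*26 - 8*-27)=-382, (8*5 - -19*26)=534, (-19*-27 - -23*5)=628; twice the area = |780| = 780; area = 390; boundary points = 1 + 3 + 4 = 8; strictly interior points = area - boundary/2 + 1 = 387; answer 387
Part 3: B2 = 387; m = 13064; 13064 = 2^3 * 23 * 71; sigma = (1 + 2 + 4 + 8) * (1 + 23) * (1 + 71) = 15 * 24 * 72 = 25920; answer 25920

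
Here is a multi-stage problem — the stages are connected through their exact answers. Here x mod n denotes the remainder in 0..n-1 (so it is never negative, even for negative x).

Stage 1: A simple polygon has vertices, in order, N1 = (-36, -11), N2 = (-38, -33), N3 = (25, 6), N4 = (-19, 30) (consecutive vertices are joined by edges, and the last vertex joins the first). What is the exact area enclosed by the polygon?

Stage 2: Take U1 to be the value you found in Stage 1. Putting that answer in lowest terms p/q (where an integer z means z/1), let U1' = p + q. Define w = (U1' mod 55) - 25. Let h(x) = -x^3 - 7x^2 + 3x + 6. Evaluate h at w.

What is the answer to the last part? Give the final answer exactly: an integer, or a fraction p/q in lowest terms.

Stage 1: cross terms: (-36*-33 - -38*-11)=770, (-38*6 - 25*-33)=597, (25*30 - -19*6)=864, (-19*-11 - -36*30)=1289; twice the area = |3520| = 3520; area = 1760; answer 1760
Stage 2: U1 = 1760; threaded value p + q = 1761; w = -24; -1*(-24)^3 - 7*(-24)^2 + 3*(-24)^1 + 6 = (13824) + (-4032) + (-72) + (6) = 9726; answer 9726

9726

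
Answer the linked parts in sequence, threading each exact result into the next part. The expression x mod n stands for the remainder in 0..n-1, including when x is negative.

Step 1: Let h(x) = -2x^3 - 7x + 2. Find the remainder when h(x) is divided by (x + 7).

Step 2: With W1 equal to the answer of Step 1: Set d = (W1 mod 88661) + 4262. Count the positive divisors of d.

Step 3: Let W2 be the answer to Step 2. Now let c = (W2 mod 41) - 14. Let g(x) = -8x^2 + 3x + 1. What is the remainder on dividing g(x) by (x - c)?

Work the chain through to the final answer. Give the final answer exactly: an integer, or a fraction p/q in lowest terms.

-1187

Step 1: remainder = value at the root: -2*(-7)^3 - 7*(-7)^1 + 2 = (686) + (49) + (2) = 737; answer 737
Step 2: W1 = 737; d = 4999; 4999 is prime, so its only divisors are 1 and 4999; count = 2; answer 2
Step 3: W2 = 2; c = -12; remainder = value at the root: -8*(-12)^2 + 3*(-12)^1 + 1 = (-1152) + (-36) + (1) = -1187; answer -1187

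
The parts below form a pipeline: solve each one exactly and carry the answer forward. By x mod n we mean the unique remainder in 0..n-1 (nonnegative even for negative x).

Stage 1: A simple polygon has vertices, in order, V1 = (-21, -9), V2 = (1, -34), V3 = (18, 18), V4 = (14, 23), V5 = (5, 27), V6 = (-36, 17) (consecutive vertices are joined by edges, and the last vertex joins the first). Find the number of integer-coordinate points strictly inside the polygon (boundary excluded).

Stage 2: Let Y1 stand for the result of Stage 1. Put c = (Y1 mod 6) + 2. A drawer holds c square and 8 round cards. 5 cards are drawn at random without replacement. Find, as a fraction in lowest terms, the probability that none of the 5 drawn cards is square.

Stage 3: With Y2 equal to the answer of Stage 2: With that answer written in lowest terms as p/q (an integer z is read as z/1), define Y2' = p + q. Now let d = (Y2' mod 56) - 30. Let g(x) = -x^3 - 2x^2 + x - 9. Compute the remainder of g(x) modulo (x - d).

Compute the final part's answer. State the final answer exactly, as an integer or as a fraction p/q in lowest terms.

-179

Stage 1: cross terms: (-21*-34 - 1*-9)=723, (1*18 - 18*-34)=630, (18*23 - 14*18)=162, (14*27 - 5*23)=263, (5*17 - -36*27)=1057, (-36*-9 - -21*17)=681; twice the area = |3516| = 3516; area = 1758; boundary points = 1 + 1 + 1 + 1 + 1 + 1 = 6; strictly interior points = area - boundary/2 + 1 = 1756; answer 1756
Stage 2: Y1 = 1756; c = 6; total draws C(14,5) = 2002; favorable C(8,5) = 56; P = 4/143; answer 4/143
Stage 3: Y2 = 4/143; threaded value p + q = 147; d = 5; remainder = value at the root: -1*(5)^3 - 2*(5)^2 + 1*(5)^1 - 9 = (-125) + (-50) + (5) + (-9) = -179; answer -179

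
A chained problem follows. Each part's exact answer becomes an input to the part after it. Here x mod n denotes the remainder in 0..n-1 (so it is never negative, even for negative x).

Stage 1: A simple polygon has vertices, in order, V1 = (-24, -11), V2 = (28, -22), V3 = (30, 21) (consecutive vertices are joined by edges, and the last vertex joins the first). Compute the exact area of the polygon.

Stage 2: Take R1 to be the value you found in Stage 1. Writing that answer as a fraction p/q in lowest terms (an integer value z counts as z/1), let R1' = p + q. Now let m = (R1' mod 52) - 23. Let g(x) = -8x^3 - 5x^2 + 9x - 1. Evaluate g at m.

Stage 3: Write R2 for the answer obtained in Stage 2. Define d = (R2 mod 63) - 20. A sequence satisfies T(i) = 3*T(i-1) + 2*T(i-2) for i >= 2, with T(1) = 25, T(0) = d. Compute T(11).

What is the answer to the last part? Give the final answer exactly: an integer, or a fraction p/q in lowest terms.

10914731

Stage 1: cross terms: (-24*-22 - 28*-11)=836, (28*21 - 30*-22)=1248, (30*-11 - -24*21)=174; twice the area = |2258| = 2258; area = 1129; answer 1129
Stage 2: R1 = 1129; threaded value p + q = 1130; m = 15; -8*(15)^3 - 5*(15)^2 + 9*(15)^1 - 1 = (-27000) + (-1125) + (135) + (-1) = -27991; answer -27991
Stage 3: R2 = -27991; d = 24; T(2) = 3*(25) + 2*(24) = 123; iterating: T(2)=123, T(3)=419, T(4)=1503, T(5)=5347, T(6)=19047, T(7)=67835, T(8)=241599, T(9)=860467, T(10)=3064599, T(11)=10914731; answer 10914731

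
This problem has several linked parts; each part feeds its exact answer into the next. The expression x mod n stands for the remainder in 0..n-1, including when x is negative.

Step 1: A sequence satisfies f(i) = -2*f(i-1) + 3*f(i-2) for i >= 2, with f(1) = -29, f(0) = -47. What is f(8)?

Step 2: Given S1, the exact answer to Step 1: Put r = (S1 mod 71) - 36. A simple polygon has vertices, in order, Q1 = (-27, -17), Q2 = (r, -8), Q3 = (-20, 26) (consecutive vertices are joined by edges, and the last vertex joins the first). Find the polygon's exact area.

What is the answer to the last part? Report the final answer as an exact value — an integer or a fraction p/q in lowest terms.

Step 1: f(2) = -2*(-29) + 3*(-47) = -83; iterating: f(2)=-83, f(3)=79, f(4)=-407, f(5)=1051, f(6)=-3323, f(7)=9799, f(8)=-29567; answer -29567
Step 2: S1 = -29567; r = 4; cross terms: (-27*-8 - 4*-17)=284, (4*26 - -20*-8)=-56, (-20*-17 - -27*26)=1042; twice the area = |1270| = 1270; area = 635; answer 635

635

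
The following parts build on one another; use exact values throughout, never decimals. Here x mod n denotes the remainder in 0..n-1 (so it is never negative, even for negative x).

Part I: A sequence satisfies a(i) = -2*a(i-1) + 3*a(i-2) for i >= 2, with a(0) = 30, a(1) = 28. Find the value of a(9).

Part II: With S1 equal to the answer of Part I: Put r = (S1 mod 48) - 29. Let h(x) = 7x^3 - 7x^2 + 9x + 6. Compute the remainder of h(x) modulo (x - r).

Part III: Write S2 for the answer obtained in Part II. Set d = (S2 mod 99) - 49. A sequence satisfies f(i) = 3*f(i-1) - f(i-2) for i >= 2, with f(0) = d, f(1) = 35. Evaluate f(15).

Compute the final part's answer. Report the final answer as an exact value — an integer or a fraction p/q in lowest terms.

Part I: a(2) = -2*(28) + 3*(30) = 34; iterating: a(2)=34, a(3)=16, a(4)=70, a(5)=-92, a(6)=394, a(7)=-1064, a(8)=3310, a(9)=-9812; answer -9812
Part II: S1 = -9812; r = -1; remainder = value at the root: 7*(-1)^3 - 7*(-1)^2 + 9*(-1)^1 + 6 = (-7) + (-7) + (-9) + (6) = -17; answer -17
Part III: S2 = -17; d = 33; f(2) = 3*(35) - 1*(33) = 72; iterating: f(2)=72, f(3)=181, f(4)=471, f(5)=1232, f(6)=3225, f(7)=8443, f(8)=22104, f(9)=57869, f(10)=151503, f(11)=396640, f(12)=1038417, f(13)=2718611, f(14)=7117416, f(15)=18633637; answer 18633637

18633637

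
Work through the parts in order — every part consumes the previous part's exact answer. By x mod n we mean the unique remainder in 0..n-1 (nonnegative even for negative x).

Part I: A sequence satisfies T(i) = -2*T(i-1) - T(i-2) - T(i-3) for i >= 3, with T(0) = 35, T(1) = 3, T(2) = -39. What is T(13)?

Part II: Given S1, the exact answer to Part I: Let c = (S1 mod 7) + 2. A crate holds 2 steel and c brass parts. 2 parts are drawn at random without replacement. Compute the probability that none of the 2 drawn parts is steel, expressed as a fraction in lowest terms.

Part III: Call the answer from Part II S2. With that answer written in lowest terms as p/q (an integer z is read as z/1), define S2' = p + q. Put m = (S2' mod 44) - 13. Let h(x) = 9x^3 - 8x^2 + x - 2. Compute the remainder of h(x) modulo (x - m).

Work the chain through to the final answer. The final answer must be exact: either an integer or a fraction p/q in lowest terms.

Part I: T(3) = -2*(-39) - 1*(3) - 1*(35) = 40; iterating: T(3)=40, T(4)=-44, T(5)=87, T(6)=-170, T(7)=297, T(8)=-511, T(9)=895, T(10)=-1576, T(11)=2768, T(12)=-4855, T(13)=8518; answer 8518
Part II: S1 = 8518; c = 8; total draws C(10,2) = 45; favorable C(8,2) = 28; P = 28/45; answer 28/45
Part III: S2 = 28/45; threaded value p + q = 73; m = 16; remainder = value at the root: 9*(16)^3 - 8*(16)^2 + 1*(16)^1 - 2 = (36864) + (-2048) + (16) + (-2) = 34830; answer 34830

34830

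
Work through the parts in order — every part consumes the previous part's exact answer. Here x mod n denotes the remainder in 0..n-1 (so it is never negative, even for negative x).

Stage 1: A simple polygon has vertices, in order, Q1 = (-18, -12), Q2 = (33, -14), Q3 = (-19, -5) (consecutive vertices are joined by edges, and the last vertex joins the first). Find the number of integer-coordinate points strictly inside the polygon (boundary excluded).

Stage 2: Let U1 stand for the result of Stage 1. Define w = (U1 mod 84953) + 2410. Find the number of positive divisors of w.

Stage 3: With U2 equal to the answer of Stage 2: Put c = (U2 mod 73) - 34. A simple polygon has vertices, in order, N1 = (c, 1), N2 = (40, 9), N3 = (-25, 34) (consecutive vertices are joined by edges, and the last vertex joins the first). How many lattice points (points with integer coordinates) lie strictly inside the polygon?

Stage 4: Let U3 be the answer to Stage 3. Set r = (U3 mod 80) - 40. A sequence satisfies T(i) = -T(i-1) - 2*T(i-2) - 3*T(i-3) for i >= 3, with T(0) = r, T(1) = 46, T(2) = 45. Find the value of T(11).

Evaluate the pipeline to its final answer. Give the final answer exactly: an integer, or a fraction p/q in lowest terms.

Stage 1: cross terms: (-18*-14 - 33*-12)=648, (33*-5 - -19*-14)=-431, (-19*-12 - -18*-5)=138; twice the area = |355| = 355; area = 355/2; boundary points = 1 + 1 + 1 = 3; strictly interior points = area - boundary/2 + 1 = 177; answer 177
Stage 2: U1 = 177; w = 2587; 2587 = 13 * 199; number of divisors = (1+1) * (1+1) = 4; answer 4
Stage 3: U2 = 4; c = -30; cross terms: (-30*9 - 40*1)=-310, (40*34 - -25*9)=1585, (-25*1 - -30*34)=995; twice the area = |2270| = 2270; area = 1135; boundary points = 2 + 5 + 1 = 8; strictly interior points = area - boundary/2 + 1 = 1132; answer 1132
Stage 4: U3 = 1132; r = -28; T(3) = -1*(45) - 2*(46) - 3*(-28) = -53; iterating: T(3)=-53, T(4)=-175, T(5)=146, T(6)=363, T(7)=-130, T(8)=-1034, T(9)=205, T(10)=2253, T(11)=439; answer 439

439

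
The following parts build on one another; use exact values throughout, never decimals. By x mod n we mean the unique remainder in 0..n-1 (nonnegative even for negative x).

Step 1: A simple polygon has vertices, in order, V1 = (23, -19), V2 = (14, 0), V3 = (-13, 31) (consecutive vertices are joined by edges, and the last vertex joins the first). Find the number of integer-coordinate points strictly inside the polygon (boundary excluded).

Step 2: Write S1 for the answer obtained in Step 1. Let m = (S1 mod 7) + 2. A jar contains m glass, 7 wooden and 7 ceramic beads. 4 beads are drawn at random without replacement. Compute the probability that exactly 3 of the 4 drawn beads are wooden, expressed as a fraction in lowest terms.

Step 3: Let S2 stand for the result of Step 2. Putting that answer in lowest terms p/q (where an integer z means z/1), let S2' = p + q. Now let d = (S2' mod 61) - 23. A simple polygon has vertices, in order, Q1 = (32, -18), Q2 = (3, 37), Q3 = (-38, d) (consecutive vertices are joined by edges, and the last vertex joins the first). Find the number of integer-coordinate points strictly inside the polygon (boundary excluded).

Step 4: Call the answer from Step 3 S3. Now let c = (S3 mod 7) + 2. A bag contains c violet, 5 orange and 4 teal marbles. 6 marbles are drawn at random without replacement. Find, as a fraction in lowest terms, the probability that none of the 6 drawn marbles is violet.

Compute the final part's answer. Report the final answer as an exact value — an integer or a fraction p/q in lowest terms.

Step 1: cross terms: (23*0 - 14*-19)=266, (14*31 - -13*0)=434, (-13*-19 - 23*31)=-466; twice the area = |234| = 234; area = 117; boundary points = 1 + 1 + 2 = 4; strictly interior points = area - boundary/2 + 1 = 116; answer 116
Step 2: S1 = 116; m = 6; total draws C(20,4) = 4845; favorable C(7,3)*C(13,1) = 455; P = 91/969; answer 91/969
Step 3: S2 = 91/969; threaded value p + q = 1060; d = 0; cross terms: (32*37 - 3*-18)=1238, (3*0 - -38*37)=1406, (-38*-18 - 32*0)=684; twice the area = |3328| = 3328; area = 1664; boundary points = 1 + 1 + 2 = 4; strictly interior points = area - boundary/2 + 1 = 1663; answer 1663
Step 4: S3 = 1663; c = 6; total draws C(15,6) = 5005; favorable C(9,6) = 84; P = 12/715; answer 12/715

12/715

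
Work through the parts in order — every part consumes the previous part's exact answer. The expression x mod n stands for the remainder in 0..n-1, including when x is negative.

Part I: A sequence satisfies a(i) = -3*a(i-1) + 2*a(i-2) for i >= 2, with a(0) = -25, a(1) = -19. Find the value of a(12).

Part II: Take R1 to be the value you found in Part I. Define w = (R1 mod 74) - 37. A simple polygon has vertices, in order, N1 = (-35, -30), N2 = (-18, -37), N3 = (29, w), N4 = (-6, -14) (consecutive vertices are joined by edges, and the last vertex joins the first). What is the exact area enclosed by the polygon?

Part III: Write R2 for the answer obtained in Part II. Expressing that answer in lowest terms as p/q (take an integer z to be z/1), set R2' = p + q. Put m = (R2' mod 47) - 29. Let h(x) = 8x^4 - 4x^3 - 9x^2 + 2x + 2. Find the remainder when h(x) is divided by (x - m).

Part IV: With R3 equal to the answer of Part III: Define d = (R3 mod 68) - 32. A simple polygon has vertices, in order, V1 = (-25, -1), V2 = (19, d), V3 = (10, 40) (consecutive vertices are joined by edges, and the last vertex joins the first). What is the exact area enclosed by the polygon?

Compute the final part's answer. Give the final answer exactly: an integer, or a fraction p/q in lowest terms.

1419/2

Part I: a(2) = -3*(-19) + 2*(-25) = 7; iterating: a(2)=7, a(3)=-59, a(4)=191, a(5)=-691, a(6)=2455, a(7)=-8747, a(8)=31151, a(9)=-110947, a(10)=395143, a(11)=-1407323, a(12)=5012255; answer 5012255
Part II: R1 = 5012255; w = -24; cross terms: (-35*-37 - -18*-30)=755, (-18*-24 - 29*-37)=1505, (29*-14 - -6*-24)=-550, (-6*-30 - -35*-14)=-310; twice the area = |1400| = 1400; area = 700; answer 700
Part III: R2 = 700; threaded value p + q = 701; m = 14; remainder = value at the root: 8*(14)^4 - 4*(14)^3 - 9*(14)^2 + 2*(14)^1 + 2 = (307328) + (-10976) + (-1764) + (28) + (2) = 294618; answer 294618
Part IV: R3 = 294618; d = 10; cross terms: (-25*10 - 19*-1)=-231, (19*40 - 10*10)=660, (10*-1 - -25*40)=990; twice the area = |1419| = 1419; area = 1419/2; answer 1419/2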